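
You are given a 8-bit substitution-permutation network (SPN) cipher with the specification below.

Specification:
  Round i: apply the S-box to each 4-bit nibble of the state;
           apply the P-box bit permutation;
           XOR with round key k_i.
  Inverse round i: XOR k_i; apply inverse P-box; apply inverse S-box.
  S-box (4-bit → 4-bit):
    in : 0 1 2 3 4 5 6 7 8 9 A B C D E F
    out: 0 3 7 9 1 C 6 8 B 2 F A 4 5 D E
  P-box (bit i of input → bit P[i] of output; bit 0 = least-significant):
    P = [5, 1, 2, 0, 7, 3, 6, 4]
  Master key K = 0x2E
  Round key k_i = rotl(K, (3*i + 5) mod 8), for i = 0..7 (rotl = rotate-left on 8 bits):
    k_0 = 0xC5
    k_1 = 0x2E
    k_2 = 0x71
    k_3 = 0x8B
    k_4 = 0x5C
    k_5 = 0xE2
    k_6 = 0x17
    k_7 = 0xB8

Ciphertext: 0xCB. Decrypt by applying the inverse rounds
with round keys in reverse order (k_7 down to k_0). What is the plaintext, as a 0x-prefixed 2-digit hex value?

s_0 = ciphertext = 0xCB
s_1 = InvRound(s_0, k_7) = 0x58
s_2 = InvRound(s_1, k_6) = 0x6F
s_3 = InvRound(s_2, k_5) = 0x15
s_4 = InvRound(s_3, k_4) = 0x67
s_5 = InvRound(s_4, k_3) = 0x2D
s_6 = InvRound(s_5, k_2) = 0xFC
s_7 = InvRound(s_6, k_1) = 0xE9
s_8 = InvRound(s_7, k_0) = 0x9D

0x9D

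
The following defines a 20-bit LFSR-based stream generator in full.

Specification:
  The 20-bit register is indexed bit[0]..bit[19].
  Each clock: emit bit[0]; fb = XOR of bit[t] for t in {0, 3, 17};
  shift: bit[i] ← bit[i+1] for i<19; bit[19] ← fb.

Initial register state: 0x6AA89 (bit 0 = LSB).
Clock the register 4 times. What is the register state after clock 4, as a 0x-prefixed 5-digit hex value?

0x36AA8

reg_0 = 0x6AA89
clock 1: out=1, reg = 0xB5544
clock 2: out=0, reg = 0xDAAA2
clock 3: out=0, reg = 0x6D551
clock 4: out=1, reg = 0x36AA8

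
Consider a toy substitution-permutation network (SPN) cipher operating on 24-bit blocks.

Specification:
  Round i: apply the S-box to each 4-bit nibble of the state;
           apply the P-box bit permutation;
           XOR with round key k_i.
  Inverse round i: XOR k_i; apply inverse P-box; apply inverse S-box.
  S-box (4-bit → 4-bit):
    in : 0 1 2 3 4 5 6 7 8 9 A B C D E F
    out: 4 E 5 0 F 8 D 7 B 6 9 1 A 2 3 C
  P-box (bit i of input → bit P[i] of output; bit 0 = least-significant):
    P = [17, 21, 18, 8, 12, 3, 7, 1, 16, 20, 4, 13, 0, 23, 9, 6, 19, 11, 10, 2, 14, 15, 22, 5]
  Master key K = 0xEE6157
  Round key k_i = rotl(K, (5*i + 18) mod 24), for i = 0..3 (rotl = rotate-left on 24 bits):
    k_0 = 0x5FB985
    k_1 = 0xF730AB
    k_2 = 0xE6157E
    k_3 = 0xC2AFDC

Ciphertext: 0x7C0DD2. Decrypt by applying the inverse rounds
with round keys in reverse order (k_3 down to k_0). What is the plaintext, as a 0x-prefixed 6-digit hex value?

0xD94ED3

s_0 = ciphertext = 0x7C0DD2
s_1 = InvRound(s_0, k_3) = 0xDA9CC7
s_2 = InvRound(s_1, k_2) = 0xCEB991
s_3 = InvRound(s_2, k_1) = 0xCE37CC
s_4 = InvRound(s_3, k_0) = 0xD94ED3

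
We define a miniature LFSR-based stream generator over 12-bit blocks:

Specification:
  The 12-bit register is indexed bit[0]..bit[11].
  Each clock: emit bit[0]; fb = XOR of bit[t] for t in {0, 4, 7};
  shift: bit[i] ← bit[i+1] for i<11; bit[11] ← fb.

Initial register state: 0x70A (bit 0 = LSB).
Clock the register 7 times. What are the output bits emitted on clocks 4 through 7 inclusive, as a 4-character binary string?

1000

reg_0 = 0x70A
clock 1: out=0, reg = 0x385
clock 2: out=1, reg = 0x1C2
clock 3: out=0, reg = 0x8E1
clock 4: out=1, reg = 0x470
clock 5: out=0, reg = 0xA38
clock 6: out=0, reg = 0xD1C
clock 7: out=0, reg = 0xE8E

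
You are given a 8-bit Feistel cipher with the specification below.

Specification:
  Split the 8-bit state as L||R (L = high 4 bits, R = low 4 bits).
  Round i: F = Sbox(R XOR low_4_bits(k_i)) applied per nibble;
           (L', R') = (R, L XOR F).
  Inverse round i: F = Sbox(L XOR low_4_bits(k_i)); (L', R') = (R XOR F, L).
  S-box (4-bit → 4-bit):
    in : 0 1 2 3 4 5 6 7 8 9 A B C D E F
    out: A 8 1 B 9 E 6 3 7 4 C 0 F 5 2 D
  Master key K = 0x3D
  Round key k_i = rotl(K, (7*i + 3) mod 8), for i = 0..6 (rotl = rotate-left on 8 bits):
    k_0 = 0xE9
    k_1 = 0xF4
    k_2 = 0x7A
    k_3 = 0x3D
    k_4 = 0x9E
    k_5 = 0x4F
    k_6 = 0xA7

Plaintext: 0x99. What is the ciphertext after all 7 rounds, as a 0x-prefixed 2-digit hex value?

s_0 = plaintext = 0x99
s_1 = Round(s_0, k_0) = 0x93
s_2 = Round(s_1, k_1) = 0x3A
s_3 = Round(s_2, k_2) = 0xA9
s_4 = Round(s_3, k_3) = 0x93
s_5 = Round(s_4, k_4) = 0x3C
s_6 = Round(s_5, k_5) = 0xC8
s_7 = Round(s_6, k_6) = 0x81

0x81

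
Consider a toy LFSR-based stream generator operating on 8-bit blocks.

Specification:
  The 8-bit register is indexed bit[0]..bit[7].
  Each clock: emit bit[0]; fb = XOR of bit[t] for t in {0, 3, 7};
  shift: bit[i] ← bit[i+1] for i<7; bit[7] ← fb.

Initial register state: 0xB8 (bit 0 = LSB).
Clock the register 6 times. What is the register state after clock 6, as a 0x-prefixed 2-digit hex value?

reg_0 = 0xB8
clock 1: out=0, reg = 0x5C
clock 2: out=0, reg = 0xAE
clock 3: out=0, reg = 0x57
clock 4: out=1, reg = 0xAB
clock 5: out=1, reg = 0xD5
clock 6: out=1, reg = 0x6A

0x6A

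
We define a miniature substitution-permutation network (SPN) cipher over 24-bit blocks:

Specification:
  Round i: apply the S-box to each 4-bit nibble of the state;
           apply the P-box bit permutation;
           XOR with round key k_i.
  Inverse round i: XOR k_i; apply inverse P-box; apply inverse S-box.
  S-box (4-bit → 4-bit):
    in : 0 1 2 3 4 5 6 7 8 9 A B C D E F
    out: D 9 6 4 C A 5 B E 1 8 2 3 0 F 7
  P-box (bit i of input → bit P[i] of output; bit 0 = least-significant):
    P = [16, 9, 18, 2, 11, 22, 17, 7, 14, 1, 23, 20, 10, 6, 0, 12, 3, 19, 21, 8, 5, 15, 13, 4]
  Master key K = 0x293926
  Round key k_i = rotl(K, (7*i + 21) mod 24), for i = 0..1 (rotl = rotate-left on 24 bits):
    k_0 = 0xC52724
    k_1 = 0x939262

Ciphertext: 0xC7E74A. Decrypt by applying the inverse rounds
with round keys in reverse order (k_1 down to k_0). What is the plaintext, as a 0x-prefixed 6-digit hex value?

s_0 = ciphertext = 0xC7E74A
s_1 = InvRound(s_0, k_1) = 0x6111B3
s_2 = InvRound(s_1, k_0) = 0x4302A8

0x4302A8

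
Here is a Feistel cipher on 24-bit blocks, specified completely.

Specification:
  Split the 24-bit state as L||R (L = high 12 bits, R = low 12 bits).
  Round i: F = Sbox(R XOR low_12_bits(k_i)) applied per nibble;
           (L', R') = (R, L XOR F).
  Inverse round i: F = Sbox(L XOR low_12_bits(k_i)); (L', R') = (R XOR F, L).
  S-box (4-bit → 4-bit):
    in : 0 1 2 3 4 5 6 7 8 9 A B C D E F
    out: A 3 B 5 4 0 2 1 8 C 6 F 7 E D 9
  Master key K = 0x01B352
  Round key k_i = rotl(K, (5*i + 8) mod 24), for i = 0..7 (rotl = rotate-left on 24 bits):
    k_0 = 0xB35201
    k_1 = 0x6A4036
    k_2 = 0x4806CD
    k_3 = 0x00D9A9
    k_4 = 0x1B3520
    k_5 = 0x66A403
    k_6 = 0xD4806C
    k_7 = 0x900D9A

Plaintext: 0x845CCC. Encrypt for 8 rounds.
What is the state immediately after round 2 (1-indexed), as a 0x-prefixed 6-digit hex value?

s_0 = plaintext = 0x845CCC
s_1 = Round(s_0, k_0) = 0xCCC53B
s_2 = Round(s_1, k_1) = 0x53BC62
s_3 = Round(s_2, k_2) = 0xC62352
s_4 = Round(s_3, k_3) = 0x352AFD
s_5 = Round(s_4, k_4) = 0xAFDABC
s_6 = Round(s_5, k_5) = 0xABC704
s_7 = Round(s_6, k_6) = 0x704B94
s_8 = Round(s_7, k_7) = 0xB945A9

0x53BC62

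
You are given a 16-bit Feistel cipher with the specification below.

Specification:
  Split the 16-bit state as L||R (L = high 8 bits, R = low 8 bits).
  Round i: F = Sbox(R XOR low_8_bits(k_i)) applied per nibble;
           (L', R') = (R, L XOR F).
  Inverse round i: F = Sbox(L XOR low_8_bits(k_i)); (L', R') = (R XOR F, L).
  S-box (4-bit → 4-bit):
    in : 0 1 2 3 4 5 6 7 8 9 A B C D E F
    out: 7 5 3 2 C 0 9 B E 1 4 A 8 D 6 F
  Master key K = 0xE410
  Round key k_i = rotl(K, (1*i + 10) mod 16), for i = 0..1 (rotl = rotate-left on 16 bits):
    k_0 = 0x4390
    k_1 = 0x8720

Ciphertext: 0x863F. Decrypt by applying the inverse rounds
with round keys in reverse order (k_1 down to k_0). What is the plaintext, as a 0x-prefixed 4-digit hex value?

0xEF76

s_0 = ciphertext = 0x863F
s_1 = InvRound(s_0, k_1) = 0x7686
s_2 = InvRound(s_1, k_0) = 0xEF76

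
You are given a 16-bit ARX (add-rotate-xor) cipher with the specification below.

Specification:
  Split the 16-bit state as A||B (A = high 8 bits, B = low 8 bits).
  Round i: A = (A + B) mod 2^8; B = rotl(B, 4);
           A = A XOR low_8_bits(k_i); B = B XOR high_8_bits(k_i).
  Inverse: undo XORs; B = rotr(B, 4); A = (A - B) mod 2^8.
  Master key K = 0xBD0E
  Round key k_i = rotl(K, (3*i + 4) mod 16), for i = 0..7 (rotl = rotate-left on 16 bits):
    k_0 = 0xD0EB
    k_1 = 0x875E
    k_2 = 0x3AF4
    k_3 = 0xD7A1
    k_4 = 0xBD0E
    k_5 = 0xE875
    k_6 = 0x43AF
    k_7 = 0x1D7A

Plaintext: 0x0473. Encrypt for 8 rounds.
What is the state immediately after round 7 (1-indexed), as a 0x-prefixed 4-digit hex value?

0x7AA8

s_0 = plaintext = 0x0473
s_1 = Round(s_0, k_0) = 0x9CE7
s_2 = Round(s_1, k_1) = 0xDDF9
s_3 = Round(s_2, k_2) = 0x22A5
s_4 = Round(s_3, k_3) = 0x668D
s_5 = Round(s_4, k_4) = 0xFD65
s_6 = Round(s_5, k_5) = 0x17BE
s_7 = Round(s_6, k_6) = 0x7AA8
s_8 = Round(s_7, k_7) = 0x5897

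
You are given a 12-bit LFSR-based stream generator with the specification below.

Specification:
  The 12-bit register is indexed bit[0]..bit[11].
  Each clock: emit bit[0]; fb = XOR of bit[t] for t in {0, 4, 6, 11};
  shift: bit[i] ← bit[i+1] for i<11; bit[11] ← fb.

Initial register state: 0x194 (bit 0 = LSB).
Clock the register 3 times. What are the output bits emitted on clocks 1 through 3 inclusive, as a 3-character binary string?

reg_0 = 0x194
clock 1: out=0, reg = 0x8CA
clock 2: out=0, reg = 0x465
clock 3: out=1, reg = 0x232

001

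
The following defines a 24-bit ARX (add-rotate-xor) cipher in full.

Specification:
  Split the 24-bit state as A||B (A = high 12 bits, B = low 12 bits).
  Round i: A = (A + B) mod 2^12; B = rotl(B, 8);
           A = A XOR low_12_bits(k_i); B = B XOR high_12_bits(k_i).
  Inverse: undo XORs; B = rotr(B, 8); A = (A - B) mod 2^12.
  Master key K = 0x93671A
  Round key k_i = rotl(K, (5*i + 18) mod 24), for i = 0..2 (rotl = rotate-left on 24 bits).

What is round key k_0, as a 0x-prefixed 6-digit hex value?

0x6A4D9C

K = 0x93671A
k_0 = rotl(K, (5*0+18) mod 24) = rotl(K, 18) = 0x6A4D9C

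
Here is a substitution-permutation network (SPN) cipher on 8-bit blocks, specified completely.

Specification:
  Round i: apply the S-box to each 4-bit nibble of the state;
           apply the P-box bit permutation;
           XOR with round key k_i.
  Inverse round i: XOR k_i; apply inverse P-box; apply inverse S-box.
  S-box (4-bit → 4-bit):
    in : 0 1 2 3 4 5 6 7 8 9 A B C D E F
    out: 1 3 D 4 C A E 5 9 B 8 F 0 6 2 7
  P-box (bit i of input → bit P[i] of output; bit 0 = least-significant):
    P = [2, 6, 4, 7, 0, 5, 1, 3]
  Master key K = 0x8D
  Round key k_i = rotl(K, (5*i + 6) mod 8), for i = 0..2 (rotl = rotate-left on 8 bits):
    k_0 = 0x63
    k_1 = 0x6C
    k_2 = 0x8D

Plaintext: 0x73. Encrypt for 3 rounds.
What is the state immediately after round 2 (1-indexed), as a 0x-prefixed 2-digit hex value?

0x6B

s_0 = plaintext = 0x73
s_1 = Round(s_0, k_0) = 0x70
s_2 = Round(s_1, k_1) = 0x6B
s_3 = Round(s_2, k_2) = 0x73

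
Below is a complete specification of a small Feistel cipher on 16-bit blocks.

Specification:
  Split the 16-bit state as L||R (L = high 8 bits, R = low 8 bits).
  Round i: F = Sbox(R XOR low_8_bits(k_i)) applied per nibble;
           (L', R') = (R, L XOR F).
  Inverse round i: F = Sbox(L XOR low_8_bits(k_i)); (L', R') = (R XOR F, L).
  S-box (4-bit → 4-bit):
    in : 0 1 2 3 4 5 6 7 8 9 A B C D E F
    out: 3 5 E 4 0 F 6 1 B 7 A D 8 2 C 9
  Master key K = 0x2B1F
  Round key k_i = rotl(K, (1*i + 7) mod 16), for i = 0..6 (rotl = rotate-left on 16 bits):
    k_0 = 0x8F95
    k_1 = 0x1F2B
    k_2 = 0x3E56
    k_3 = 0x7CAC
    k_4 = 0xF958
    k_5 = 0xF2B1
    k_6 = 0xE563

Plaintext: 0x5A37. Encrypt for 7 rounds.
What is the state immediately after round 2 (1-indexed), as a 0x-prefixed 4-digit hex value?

s_0 = plaintext = 0x5A37
s_1 = Round(s_0, k_0) = 0x37F4
s_2 = Round(s_1, k_1) = 0xF41E
s_3 = Round(s_2, k_2) = 0x1EFF
s_4 = Round(s_3, k_3) = 0xFFEA
s_5 = Round(s_4, k_4) = 0xEA21
s_6 = Round(s_5, k_5) = 0x2199
s_7 = Round(s_6, k_6) = 0x99BB

0xF41E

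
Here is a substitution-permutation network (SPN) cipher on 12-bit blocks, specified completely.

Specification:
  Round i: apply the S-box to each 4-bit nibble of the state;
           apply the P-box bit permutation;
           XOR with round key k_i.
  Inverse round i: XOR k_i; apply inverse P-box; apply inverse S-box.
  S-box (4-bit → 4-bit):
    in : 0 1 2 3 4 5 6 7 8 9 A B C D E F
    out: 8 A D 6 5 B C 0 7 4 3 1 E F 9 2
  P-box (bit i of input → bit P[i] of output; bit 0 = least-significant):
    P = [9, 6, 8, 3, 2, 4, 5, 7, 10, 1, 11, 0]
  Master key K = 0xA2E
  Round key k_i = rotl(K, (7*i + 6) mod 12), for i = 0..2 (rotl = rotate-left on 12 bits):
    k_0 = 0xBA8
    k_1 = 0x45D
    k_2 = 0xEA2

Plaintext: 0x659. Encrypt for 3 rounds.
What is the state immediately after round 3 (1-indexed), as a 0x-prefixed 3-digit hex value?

s_0 = plaintext = 0x659
s_1 = Round(s_0, k_0) = 0x23D
s_2 = Round(s_1, k_1) = 0xB24
s_3 = Round(s_2, k_2) = 0x906

0x906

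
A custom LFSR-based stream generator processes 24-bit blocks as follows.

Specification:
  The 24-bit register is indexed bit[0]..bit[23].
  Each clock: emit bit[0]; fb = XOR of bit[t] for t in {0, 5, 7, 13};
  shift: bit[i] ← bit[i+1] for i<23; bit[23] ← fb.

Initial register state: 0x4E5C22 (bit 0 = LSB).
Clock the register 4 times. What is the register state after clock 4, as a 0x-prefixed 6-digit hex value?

0x94E5C2

reg_0 = 0x4E5C22
clock 1: out=0, reg = 0xA72E11
clock 2: out=1, reg = 0x539708
clock 3: out=0, reg = 0x29CB84
clock 4: out=0, reg = 0x94E5C2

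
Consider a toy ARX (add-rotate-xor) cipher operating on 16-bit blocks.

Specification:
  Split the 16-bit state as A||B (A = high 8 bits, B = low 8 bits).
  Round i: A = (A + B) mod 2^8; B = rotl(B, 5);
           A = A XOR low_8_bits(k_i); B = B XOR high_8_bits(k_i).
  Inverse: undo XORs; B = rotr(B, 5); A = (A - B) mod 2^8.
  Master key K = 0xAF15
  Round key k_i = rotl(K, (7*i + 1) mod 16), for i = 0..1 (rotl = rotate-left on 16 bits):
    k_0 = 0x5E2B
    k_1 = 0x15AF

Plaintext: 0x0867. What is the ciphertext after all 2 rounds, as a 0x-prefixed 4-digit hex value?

0x5943

s_0 = plaintext = 0x0867
s_1 = Round(s_0, k_0) = 0x44B2
s_2 = Round(s_1, k_1) = 0x5943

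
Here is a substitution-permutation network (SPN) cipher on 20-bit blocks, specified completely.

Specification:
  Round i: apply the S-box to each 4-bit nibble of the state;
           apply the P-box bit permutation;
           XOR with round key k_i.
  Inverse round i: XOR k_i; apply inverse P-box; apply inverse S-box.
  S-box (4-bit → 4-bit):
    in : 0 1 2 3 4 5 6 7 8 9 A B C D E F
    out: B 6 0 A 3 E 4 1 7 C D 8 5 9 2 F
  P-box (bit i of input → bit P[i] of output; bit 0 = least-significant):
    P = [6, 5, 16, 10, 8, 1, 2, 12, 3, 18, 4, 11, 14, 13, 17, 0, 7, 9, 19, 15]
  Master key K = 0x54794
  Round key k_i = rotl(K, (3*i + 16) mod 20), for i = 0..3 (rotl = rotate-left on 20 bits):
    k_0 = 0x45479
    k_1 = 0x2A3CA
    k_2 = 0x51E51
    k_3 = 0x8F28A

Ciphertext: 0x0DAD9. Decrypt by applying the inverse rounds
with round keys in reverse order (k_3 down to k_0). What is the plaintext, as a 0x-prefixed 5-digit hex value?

s_0 = ciphertext = 0x0DAD9
s_1 = InvRound(s_0, k_3) = 0x639E7
s_2 = InvRound(s_1, k_2) = 0x41685
s_3 = InvRound(s_2, k_1) = 0xB54FD
s_4 = InvRound(s_3, k_0) = 0xC6E66

0xC6E66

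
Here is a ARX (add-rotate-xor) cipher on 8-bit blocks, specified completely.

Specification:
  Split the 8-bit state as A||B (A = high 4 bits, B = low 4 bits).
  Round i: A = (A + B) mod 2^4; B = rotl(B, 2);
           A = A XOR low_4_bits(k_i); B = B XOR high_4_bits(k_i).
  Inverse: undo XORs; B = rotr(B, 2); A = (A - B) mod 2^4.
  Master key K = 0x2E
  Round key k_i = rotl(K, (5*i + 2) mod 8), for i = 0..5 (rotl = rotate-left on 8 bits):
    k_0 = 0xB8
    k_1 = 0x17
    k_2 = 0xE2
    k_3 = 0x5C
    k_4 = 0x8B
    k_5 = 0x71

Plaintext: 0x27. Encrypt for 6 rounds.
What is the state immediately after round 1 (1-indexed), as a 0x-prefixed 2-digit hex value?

0x16

s_0 = plaintext = 0x27
s_1 = Round(s_0, k_0) = 0x16
s_2 = Round(s_1, k_1) = 0x08
s_3 = Round(s_2, k_2) = 0xAC
s_4 = Round(s_3, k_3) = 0xA6
s_5 = Round(s_4, k_4) = 0xB1
s_6 = Round(s_5, k_5) = 0xD3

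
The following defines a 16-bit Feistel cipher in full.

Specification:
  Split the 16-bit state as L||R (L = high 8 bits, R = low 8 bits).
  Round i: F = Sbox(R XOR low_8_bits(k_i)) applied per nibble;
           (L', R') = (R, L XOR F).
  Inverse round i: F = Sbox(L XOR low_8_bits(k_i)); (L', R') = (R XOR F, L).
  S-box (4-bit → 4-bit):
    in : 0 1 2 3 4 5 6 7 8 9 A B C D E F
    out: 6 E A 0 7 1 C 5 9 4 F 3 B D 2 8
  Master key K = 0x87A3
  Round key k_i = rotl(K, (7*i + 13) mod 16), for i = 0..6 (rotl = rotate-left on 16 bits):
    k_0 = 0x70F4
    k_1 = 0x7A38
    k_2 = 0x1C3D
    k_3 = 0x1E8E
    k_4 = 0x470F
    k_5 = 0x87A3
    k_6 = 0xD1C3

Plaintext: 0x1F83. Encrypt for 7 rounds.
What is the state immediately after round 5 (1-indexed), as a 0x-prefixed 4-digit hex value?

0xF9E1

s_0 = plaintext = 0x1F83
s_1 = Round(s_0, k_0) = 0x834A
s_2 = Round(s_1, k_1) = 0x4AD9
s_3 = Round(s_2, k_2) = 0xD96D
s_4 = Round(s_3, k_3) = 0x6DF9
s_5 = Round(s_4, k_4) = 0xF9E1
s_6 = Round(s_5, k_5) = 0xE183
s_7 = Round(s_6, k_6) = 0x8397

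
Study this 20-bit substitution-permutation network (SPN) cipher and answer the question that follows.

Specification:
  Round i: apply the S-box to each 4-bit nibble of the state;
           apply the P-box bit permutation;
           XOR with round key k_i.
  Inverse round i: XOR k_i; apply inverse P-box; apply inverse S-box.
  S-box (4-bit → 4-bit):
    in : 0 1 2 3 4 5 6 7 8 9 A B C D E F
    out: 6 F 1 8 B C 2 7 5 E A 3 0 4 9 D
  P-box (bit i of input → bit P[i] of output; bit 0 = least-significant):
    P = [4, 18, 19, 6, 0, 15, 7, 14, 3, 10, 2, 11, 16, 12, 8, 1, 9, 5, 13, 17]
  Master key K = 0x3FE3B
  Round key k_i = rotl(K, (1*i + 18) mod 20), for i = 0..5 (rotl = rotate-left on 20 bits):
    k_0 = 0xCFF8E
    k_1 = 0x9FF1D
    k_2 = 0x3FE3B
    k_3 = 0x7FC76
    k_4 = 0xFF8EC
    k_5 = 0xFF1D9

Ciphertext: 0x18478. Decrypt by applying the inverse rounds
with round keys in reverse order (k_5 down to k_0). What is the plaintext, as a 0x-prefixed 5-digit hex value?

0x8098D

s_0 = ciphertext = 0x18478
s_1 = InvRound(s_0, k_5) = 0x906F0
s_2 = InvRound(s_1, k_4) = 0xF61AB
s_3 = InvRound(s_2, k_3) = 0xC017F
s_4 = InvRound(s_3, k_2) = 0xF79A9
s_5 = InvRound(s_4, k_1) = 0x4C00B
s_6 = InvRound(s_5, k_0) = 0x8098D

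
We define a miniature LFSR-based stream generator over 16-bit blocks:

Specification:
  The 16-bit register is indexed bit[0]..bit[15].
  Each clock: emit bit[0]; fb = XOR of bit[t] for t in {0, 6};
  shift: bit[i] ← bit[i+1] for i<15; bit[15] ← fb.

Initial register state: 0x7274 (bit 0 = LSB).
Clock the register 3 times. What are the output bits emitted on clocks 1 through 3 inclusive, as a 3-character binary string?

reg_0 = 0x7274
clock 1: out=0, reg = 0xB93A
clock 2: out=0, reg = 0x5C9D
clock 3: out=1, reg = 0xAE4E

001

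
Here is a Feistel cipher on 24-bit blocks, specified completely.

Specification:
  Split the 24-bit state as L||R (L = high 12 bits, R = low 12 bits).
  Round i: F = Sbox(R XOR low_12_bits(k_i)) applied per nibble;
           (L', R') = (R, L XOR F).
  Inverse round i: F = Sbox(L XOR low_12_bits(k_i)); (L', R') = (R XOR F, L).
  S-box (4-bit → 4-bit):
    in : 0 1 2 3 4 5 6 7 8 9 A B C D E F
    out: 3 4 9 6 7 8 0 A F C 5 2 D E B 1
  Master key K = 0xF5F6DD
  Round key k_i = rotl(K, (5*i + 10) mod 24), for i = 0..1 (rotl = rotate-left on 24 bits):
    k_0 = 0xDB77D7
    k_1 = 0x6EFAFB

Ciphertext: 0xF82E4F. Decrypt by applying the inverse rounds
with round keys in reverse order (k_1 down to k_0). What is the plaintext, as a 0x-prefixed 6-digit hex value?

0xBE56E3

s_0 = ciphertext = 0xF82E4F
s_1 = InvRound(s_0, k_1) = 0x6E3F82
s_2 = InvRound(s_1, k_0) = 0xBE56E3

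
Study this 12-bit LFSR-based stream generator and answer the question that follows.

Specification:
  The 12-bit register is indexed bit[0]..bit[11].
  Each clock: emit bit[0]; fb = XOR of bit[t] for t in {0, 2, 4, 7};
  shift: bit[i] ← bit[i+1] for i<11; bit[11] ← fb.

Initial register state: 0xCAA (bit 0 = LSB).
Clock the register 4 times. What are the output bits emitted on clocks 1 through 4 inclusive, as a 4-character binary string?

0101

reg_0 = 0xCAA
clock 1: out=0, reg = 0xE55
clock 2: out=1, reg = 0xF2A
clock 3: out=0, reg = 0x795
clock 4: out=1, reg = 0x3CA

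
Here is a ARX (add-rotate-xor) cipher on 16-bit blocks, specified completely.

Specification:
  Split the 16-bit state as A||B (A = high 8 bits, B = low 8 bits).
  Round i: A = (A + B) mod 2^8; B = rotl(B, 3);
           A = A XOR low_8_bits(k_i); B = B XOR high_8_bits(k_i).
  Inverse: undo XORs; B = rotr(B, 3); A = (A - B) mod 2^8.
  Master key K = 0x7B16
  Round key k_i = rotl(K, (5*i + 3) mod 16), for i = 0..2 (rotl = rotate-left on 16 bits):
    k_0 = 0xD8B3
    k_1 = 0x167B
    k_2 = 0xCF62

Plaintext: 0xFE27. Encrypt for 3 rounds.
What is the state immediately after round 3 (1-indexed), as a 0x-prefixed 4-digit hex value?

s_0 = plaintext = 0xFE27
s_1 = Round(s_0, k_0) = 0x96E1
s_2 = Round(s_1, k_1) = 0x0C19
s_3 = Round(s_2, k_2) = 0x4707

0x4707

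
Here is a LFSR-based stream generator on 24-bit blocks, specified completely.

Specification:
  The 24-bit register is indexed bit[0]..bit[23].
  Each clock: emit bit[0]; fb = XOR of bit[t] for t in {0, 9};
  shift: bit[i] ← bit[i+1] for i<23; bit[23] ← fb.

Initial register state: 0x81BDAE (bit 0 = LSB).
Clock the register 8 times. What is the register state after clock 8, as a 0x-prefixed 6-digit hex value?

0x7081BD

reg_0 = 0x81BDAE
clock 1: out=0, reg = 0x40DED7
clock 2: out=1, reg = 0x206F6B
clock 3: out=1, reg = 0x1037B5
clock 4: out=1, reg = 0x081BDA
clock 5: out=0, reg = 0x840DED
clock 6: out=1, reg = 0xC206F6
clock 7: out=0, reg = 0xE1037B
clock 8: out=1, reg = 0x7081BD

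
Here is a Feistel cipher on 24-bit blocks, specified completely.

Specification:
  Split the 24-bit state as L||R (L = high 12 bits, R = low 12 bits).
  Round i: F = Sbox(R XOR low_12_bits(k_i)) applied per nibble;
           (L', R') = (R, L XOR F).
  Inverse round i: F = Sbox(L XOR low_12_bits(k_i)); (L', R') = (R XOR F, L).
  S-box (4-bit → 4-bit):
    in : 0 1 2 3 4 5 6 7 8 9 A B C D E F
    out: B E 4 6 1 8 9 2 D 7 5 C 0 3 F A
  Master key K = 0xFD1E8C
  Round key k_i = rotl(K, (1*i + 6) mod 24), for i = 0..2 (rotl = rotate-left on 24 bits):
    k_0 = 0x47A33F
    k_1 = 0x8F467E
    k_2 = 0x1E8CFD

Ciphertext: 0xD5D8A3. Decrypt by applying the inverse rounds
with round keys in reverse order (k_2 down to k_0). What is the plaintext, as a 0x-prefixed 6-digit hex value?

0xE34684

s_0 = ciphertext = 0xD5D8A3
s_1 = InvRound(s_0, k_2) = 0x6F8D5D
s_2 = InvRound(s_1, k_1) = 0x6846F8
s_3 = InvRound(s_2, k_0) = 0xE34684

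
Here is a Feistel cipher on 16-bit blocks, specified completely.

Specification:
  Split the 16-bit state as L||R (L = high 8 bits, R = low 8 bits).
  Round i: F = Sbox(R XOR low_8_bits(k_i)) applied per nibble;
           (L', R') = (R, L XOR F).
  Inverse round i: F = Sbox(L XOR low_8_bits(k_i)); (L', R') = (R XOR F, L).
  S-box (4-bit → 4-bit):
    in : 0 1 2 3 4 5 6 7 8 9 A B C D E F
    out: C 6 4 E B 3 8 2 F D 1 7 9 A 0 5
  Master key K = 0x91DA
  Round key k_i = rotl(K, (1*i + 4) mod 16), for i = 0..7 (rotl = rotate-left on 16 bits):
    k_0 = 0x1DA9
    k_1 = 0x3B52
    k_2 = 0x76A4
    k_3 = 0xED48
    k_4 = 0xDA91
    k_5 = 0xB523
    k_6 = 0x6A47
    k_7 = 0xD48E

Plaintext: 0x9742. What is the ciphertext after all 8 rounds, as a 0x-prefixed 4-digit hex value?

0x052A

s_0 = plaintext = 0x9742
s_1 = Round(s_0, k_0) = 0x4290
s_2 = Round(s_1, k_1) = 0x90D6
s_3 = Round(s_2, k_2) = 0xD6B4
s_4 = Round(s_3, k_3) = 0xB48F
s_5 = Round(s_4, k_4) = 0x8FD4
s_6 = Round(s_5, k_5) = 0xD4DD
s_7 = Round(s_6, k_6) = 0xDD05
s_8 = Round(s_7, k_7) = 0x052A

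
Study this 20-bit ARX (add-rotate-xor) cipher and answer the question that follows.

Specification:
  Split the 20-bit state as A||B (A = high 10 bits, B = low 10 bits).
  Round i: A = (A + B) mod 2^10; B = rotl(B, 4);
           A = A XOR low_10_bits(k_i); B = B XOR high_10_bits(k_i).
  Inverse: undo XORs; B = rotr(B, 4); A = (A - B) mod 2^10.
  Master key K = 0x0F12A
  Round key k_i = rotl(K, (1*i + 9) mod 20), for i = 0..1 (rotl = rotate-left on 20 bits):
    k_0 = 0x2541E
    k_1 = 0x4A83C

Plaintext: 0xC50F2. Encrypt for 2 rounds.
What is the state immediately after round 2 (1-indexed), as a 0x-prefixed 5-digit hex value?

s_0 = plaintext = 0xC50F2
s_1 = Round(s_0, k_0) = 0x063B6
s_2 = Round(s_1, k_1) = 0xFCA44

0xFCA44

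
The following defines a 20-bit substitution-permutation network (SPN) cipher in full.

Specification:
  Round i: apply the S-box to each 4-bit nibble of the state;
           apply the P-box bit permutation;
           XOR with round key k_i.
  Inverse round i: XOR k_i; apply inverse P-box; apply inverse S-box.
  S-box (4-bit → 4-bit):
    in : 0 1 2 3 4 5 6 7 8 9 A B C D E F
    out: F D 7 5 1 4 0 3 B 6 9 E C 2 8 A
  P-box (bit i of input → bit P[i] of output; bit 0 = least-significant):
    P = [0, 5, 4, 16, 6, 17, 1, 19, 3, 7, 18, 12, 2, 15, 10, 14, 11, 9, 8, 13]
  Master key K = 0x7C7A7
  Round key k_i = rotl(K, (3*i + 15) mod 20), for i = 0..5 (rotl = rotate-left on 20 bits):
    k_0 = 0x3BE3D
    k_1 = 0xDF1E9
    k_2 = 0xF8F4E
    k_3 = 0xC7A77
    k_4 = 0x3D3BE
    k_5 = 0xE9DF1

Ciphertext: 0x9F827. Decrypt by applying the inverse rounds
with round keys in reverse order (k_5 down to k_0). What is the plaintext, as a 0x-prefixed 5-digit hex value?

0xF2749

s_0 = ciphertext = 0x9F827
s_1 = InvRound(s_0, k_5) = 0xC192C
s_2 = InvRound(s_1, k_4) = 0x7F9BC
s_3 = InvRound(s_2, k_3) = 0x9D70A
s_4 = InvRound(s_3, k_2) = 0x4AC76
s_5 = InvRound(s_4, k_1) = 0x318C1
s_6 = InvRound(s_5, k_0) = 0xF2749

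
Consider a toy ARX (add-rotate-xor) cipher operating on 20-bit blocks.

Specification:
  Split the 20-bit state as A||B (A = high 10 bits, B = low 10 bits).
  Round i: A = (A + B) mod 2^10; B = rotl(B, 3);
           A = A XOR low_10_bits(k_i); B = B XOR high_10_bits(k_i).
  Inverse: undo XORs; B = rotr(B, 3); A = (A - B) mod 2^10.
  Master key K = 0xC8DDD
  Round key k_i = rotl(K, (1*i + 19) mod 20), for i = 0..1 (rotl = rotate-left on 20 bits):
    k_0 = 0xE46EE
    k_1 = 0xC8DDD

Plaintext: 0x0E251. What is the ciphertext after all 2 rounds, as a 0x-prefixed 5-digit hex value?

0x167C9

s_0 = plaintext = 0x0E251
s_1 = Round(s_0, k_0) = 0x19D1D
s_2 = Round(s_1, k_1) = 0x167C9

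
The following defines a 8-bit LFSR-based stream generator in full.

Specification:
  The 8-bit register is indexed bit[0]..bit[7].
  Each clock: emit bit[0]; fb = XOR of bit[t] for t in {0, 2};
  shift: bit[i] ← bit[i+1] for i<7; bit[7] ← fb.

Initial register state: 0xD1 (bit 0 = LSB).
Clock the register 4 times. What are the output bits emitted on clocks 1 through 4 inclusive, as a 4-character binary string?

reg_0 = 0xD1
clock 1: out=1, reg = 0xE8
clock 2: out=0, reg = 0x74
clock 3: out=0, reg = 0xBA
clock 4: out=0, reg = 0x5D

1000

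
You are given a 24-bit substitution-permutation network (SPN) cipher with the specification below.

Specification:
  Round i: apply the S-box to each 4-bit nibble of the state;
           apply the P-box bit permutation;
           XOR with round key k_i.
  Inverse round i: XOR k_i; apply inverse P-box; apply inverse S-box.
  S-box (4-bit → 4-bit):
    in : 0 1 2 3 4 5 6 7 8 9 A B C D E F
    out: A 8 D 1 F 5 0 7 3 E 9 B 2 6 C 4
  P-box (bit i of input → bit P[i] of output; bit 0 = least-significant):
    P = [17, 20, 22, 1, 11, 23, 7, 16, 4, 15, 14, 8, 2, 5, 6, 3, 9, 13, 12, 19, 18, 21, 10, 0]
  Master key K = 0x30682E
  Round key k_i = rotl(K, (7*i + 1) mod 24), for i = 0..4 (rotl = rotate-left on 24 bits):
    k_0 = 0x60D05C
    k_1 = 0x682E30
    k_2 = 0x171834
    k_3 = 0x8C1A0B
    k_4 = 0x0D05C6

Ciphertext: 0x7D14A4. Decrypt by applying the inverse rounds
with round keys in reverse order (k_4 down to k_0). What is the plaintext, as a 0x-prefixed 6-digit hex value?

0xE706C7

s_0 = ciphertext = 0x7D14A4
s_1 = InvRound(s_0, k_4) = 0xCFD169
s_2 = InvRound(s_1, k_3) = 0x63D9A2
s_3 = InvRound(s_2, k_2) = 0x8634F9
s_4 = InvRound(s_3, k_1) = 0xB2E675
s_5 = InvRound(s_4, k_0) = 0xE706C7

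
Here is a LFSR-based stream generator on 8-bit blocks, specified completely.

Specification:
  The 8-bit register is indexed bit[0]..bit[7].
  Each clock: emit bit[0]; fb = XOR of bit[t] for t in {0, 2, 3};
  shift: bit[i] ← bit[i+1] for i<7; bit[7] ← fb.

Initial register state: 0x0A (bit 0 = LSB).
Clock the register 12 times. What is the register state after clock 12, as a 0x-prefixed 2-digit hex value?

0xE6

reg_0 = 0x0A
clock 1: out=0, reg = 0x85
clock 2: out=1, reg = 0x42
clock 3: out=0, reg = 0x21
clock 4: out=1, reg = 0x90
clock 5: out=0, reg = 0x48
clock 6: out=0, reg = 0xA4
clock 7: out=0, reg = 0xD2
clock 8: out=0, reg = 0x69
clock 9: out=1, reg = 0x34
clock 10: out=0, reg = 0x9A
clock 11: out=0, reg = 0xCD
clock 12: out=1, reg = 0xE6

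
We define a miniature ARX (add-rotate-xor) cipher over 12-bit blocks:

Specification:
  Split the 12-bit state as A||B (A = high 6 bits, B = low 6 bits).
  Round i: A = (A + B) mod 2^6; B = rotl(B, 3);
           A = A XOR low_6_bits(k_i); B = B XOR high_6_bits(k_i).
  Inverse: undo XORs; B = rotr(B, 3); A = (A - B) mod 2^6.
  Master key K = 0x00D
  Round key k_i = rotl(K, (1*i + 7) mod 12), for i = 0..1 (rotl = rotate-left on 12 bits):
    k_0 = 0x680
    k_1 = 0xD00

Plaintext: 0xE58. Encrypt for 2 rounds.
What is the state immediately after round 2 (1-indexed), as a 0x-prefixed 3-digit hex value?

s_0 = plaintext = 0xE58
s_1 = Round(s_0, k_0) = 0x459
s_2 = Round(s_1, k_1) = 0xABF

0xABF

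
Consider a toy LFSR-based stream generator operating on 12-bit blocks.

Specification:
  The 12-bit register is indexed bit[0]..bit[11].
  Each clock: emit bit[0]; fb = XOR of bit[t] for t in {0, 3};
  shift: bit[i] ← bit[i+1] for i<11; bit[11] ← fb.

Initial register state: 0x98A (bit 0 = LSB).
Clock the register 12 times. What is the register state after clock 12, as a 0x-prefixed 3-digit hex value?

reg_0 = 0x98A
clock 1: out=0, reg = 0xCC5
clock 2: out=1, reg = 0xE62
clock 3: out=0, reg = 0x731
clock 4: out=1, reg = 0xB98
clock 5: out=0, reg = 0xDCC
clock 6: out=0, reg = 0xEE6
clock 7: out=0, reg = 0x773
clock 8: out=1, reg = 0xBB9
clock 9: out=1, reg = 0x5DC
clock 10: out=0, reg = 0xAEE
clock 11: out=0, reg = 0xD77
clock 12: out=1, reg = 0xEBB

0xEBB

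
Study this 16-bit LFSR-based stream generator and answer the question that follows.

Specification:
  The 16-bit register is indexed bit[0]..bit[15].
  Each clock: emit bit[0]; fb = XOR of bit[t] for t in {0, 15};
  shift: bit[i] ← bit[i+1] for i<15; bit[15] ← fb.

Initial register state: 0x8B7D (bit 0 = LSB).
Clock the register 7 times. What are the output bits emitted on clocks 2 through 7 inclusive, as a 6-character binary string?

reg_0 = 0x8B7D
clock 1: out=1, reg = 0x45BE
clock 2: out=0, reg = 0x22DF
clock 3: out=1, reg = 0x916F
clock 4: out=1, reg = 0x48B7
clock 5: out=1, reg = 0xA45B
clock 6: out=1, reg = 0x522D
clock 7: out=1, reg = 0xA916

011111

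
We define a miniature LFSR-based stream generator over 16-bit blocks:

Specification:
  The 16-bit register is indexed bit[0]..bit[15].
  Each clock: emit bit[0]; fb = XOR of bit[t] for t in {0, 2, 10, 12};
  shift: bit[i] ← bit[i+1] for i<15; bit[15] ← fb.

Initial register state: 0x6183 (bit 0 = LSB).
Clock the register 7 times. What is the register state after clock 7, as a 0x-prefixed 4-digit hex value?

0xDAC3

reg_0 = 0x6183
clock 1: out=1, reg = 0xB0C1
clock 2: out=1, reg = 0x5860
clock 3: out=0, reg = 0xAC30
clock 4: out=0, reg = 0xD618
clock 5: out=0, reg = 0x6B0C
clock 6: out=0, reg = 0xB586
clock 7: out=0, reg = 0xDAC3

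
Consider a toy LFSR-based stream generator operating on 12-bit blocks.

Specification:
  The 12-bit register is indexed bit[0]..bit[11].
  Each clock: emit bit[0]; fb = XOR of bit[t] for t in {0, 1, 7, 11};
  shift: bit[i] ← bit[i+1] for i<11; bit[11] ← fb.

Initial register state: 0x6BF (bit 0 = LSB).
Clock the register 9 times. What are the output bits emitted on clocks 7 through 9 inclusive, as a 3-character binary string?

010

reg_0 = 0x6BF
clock 1: out=1, reg = 0xB5F
clock 2: out=1, reg = 0xDAF
clock 3: out=1, reg = 0x6D7
clock 4: out=1, reg = 0xB6B
clock 5: out=1, reg = 0xDB5
clock 6: out=1, reg = 0xEDA
clock 7: out=0, reg = 0xF6D
clock 8: out=1, reg = 0x7B6
clock 9: out=0, reg = 0x3DB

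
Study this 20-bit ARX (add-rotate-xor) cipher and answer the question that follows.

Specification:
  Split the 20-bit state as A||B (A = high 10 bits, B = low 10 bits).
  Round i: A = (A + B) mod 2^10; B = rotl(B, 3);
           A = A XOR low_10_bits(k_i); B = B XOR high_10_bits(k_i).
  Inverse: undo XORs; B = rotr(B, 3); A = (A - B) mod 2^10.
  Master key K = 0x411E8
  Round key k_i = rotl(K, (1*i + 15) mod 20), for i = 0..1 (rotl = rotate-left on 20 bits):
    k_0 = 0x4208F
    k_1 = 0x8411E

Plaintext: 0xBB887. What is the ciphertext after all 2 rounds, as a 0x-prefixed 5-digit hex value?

0x0D79A

s_0 = plaintext = 0xBB887
s_1 = Round(s_0, k_0) = 0xFE931
s_2 = Round(s_1, k_1) = 0x0D79A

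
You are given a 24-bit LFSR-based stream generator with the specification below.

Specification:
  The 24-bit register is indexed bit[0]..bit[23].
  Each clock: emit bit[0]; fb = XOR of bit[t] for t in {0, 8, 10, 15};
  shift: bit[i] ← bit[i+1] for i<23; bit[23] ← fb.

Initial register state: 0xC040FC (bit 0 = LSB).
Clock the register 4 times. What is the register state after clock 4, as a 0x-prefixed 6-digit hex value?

0xCC040F

reg_0 = 0xC040FC
clock 1: out=0, reg = 0x60207E
clock 2: out=0, reg = 0x30103F
clock 3: out=1, reg = 0x98081F
clock 4: out=1, reg = 0xCC040F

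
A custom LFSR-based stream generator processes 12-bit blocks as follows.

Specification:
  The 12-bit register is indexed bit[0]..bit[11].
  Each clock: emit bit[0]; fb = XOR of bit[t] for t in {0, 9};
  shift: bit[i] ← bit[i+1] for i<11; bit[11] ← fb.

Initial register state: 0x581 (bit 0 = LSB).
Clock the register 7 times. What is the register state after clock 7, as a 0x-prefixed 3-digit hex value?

0xB6B

reg_0 = 0x581
clock 1: out=1, reg = 0xAC0
clock 2: out=0, reg = 0xD60
clock 3: out=0, reg = 0x6B0
clock 4: out=0, reg = 0xB58
clock 5: out=0, reg = 0xDAC
clock 6: out=0, reg = 0x6D6
clock 7: out=0, reg = 0xB6B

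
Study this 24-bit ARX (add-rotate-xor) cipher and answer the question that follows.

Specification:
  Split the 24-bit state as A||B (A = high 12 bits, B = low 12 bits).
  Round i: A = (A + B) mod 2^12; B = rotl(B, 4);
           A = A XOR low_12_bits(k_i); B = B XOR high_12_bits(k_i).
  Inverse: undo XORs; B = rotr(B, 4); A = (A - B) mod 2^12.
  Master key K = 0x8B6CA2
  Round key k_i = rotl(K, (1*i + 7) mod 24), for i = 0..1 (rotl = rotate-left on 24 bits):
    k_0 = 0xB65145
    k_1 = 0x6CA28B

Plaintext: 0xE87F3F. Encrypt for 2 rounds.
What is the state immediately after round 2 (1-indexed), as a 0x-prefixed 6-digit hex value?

0x796F62

s_0 = plaintext = 0xE87F3F
s_1 = Round(s_0, k_0) = 0xC8389A
s_2 = Round(s_1, k_1) = 0x796F62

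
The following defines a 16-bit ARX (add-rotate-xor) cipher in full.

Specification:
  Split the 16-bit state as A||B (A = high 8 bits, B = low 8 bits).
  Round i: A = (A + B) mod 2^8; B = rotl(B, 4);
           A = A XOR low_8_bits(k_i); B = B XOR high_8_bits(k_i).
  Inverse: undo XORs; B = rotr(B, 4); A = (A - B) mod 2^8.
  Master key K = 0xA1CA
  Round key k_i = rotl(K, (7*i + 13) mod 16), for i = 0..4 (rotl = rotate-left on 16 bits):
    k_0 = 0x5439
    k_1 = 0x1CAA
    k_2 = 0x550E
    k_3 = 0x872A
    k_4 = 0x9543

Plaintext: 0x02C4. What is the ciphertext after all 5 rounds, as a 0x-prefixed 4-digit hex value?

s_0 = plaintext = 0x02C4
s_1 = Round(s_0, k_0) = 0xFF18
s_2 = Round(s_1, k_1) = 0xBD9D
s_3 = Round(s_2, k_2) = 0x548C
s_4 = Round(s_3, k_3) = 0xCA4F
s_5 = Round(s_4, k_4) = 0x5A61

0x5A61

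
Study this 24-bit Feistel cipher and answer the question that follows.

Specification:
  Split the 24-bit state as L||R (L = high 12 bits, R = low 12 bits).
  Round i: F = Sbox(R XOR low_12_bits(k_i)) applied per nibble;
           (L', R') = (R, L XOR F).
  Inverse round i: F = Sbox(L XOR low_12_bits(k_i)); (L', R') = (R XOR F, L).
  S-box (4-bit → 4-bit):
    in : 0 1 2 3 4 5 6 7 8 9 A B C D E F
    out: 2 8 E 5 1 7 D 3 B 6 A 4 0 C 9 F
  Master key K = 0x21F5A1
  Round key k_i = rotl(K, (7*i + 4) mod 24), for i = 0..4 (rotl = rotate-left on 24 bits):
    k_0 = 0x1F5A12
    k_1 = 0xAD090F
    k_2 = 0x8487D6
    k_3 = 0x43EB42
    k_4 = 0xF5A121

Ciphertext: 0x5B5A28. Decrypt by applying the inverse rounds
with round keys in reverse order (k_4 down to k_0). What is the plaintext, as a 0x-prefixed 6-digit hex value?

0x6AB5E6

s_0 = ciphertext = 0x5B5A28
s_1 = InvRound(s_0, k_4) = 0xB495B5
s_2 = InvRound(s_1, k_3) = 0x791B49
s_3 = InvRound(s_2, k_2) = 0x95A791
s_4 = InvRound(s_3, k_1) = 0x5E695A
s_5 = InvRound(s_4, k_0) = 0x6AB5E6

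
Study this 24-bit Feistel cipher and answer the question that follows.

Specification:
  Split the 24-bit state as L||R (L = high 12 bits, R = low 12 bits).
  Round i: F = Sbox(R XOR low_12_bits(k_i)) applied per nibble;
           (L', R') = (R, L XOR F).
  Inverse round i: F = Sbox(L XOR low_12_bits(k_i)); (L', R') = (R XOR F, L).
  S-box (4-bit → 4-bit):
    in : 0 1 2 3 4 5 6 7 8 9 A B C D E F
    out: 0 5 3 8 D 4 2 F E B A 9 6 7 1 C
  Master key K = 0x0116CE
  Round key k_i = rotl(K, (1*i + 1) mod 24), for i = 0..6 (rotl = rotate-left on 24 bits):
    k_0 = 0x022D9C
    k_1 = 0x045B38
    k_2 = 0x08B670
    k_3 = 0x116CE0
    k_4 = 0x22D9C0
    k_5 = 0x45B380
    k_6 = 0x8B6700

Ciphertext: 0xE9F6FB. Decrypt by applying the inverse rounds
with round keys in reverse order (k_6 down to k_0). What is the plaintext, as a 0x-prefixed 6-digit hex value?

s_0 = ciphertext = 0xE9F6FB
s_1 = InvRound(s_0, k_6) = 0xD47E9F
s_2 = InvRound(s_1, k_5) = 0xFF0D47
s_3 = InvRound(s_2, k_4) = 0xFC7FF0
s_4 = InvRound(s_3, k_3) = 0x7CFFC7
s_5 = InvRound(s_4, k_2) = 0xA5B7CF
s_6 = InvRound(s_5, k_1) = 0x2E7A5B
s_7 = InvRound(s_6, k_0) = 0x6A22E7

0x6A22E7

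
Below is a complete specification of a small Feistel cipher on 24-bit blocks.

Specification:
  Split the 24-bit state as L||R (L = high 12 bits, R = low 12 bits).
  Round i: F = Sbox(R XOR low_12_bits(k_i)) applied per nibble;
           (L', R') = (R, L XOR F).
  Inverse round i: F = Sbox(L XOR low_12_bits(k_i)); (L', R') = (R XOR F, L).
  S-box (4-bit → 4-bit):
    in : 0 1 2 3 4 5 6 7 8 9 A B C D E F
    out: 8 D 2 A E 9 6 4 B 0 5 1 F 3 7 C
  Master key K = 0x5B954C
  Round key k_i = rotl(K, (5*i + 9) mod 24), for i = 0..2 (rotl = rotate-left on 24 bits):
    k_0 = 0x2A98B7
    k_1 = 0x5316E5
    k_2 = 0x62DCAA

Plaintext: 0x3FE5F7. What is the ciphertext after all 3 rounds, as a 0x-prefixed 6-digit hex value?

0x33DC12

s_0 = plaintext = 0x3FE5F7
s_1 = Round(s_0, k_0) = 0x5F7016
s_2 = Round(s_1, k_1) = 0x01633D
s_3 = Round(s_2, k_2) = 0x33DC12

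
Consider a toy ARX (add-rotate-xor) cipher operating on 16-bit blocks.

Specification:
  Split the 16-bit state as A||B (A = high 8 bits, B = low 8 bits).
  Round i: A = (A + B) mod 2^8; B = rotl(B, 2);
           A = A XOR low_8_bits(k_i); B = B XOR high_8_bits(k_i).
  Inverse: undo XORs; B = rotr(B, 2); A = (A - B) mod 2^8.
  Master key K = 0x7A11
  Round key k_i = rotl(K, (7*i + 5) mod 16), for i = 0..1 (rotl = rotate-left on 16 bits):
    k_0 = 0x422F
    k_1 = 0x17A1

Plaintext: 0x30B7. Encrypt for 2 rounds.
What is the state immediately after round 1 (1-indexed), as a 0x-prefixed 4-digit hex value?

s_0 = plaintext = 0x30B7
s_1 = Round(s_0, k_0) = 0xC89C
s_2 = Round(s_1, k_1) = 0xC565

0xC89C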